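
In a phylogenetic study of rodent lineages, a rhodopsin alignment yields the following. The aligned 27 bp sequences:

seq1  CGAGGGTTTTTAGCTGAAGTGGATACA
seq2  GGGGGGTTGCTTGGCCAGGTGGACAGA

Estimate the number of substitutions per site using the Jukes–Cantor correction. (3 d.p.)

0.588

The sequences differ at 11 of 27 sites, so p = 11/27 ≈ 0.407407.
d = −(3/4) ln(1 − 4p/3) = −0.75 ln(1 − 0.543209) = −0.75 ln(0.456791)
  = −0.75 × (-0.783529) = 0.587647 substitutions/site.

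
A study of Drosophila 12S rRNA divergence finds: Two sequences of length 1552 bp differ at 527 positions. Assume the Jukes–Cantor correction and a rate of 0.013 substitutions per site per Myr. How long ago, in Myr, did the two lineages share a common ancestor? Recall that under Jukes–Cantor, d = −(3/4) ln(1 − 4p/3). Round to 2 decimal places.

p = 527/1552 ≈ 0.339562.
d = −(3/4) ln(1 − 4p/3) = −0.75 ln(1 − 0.452749) = −0.75 ln(0.547251)
  = −0.75 × (-0.602848) = 0.452136 substitutions/site.
Under a molecular clock d = 2μt, so t = d/(2μ) = 0.452136 / (2 × 0.013) = 17.39 Myr.

17.39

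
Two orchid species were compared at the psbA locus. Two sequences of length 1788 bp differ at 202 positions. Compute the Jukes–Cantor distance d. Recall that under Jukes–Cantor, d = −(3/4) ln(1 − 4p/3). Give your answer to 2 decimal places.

p = 202/1788 ≈ 0.112975.
d = −(3/4) ln(1 − 4p/3) = −0.75 ln(1 − 0.150633) = −0.75 ln(0.849367)
  = −0.75 × (-0.163264) = 0.122448 substitutions/site.

0.12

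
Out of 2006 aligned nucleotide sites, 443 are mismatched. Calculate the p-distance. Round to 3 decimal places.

p = 443/2006 = 0.220837… ≈ 0.221 (to 3 d.p.).

0.221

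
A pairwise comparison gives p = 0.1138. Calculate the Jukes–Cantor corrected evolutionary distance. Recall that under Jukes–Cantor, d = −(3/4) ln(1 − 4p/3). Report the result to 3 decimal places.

0.123

d = −(3/4) ln(1 − 4p/3) = −0.75 ln(1 − 0.151733) = −0.75 ln(0.848267)
  = −0.75 × (-0.164560) = 0.123420 substitutions/site.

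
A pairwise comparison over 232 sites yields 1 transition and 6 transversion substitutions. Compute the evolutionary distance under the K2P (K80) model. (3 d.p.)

P = 1/232 ≈ 0.00431 and Q = 6/232 ≈ 0.025862.
Under the Kimura two-parameter model, d = −½ ln(1 − 2P − Q) − ¼ ln(1 − 2Q).
1 − 2P − Q = 0.965518, giving −½ ln(0.965518) = 0.017545.
1 − 2Q = 0.948276, giving −¼ ln(0.948276) = 0.013277.
d = 0.017545 + 0.013277 = 0.030822.

0.031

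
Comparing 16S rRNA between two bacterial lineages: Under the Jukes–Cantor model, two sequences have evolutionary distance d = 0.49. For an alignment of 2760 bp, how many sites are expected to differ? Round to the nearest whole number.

993

Invert JC69: p = (3/4)(1 − e^(−4d/3)) = 0.75 × (1 − e^(-0.653333)) = 0.75 × (1 − 0.520309) = 0.359768.
Expected differing sites = pL ≈ 0.359768 × 2760 = 992.95968 ≈ 993.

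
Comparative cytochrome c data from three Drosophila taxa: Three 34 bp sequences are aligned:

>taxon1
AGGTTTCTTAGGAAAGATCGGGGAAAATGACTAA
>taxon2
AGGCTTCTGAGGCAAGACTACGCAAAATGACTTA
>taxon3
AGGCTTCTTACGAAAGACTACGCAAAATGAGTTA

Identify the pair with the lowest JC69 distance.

taxon2 and taxon3

taxon1–taxon2: 9/34 differ, p = 0.265, d = 0.326.
taxon1–taxon3: 9/34 differ, p = 0.265, d = 0.326.
taxon2–taxon3: 4/34 differ, p = 0.118, d = 0.128.
The smallest distance is between taxon2 and taxon3.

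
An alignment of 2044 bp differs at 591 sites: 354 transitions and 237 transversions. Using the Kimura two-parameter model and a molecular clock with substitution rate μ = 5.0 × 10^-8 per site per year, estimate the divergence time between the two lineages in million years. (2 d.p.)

3.76

P = 354/2044 ≈ 0.17319 and Q = 237/2044 ≈ 0.115949.
Under the Kimura two-parameter model, d = −½ ln(1 − 2P − Q) − ¼ ln(1 − 2Q).
1 − 2P − Q = 0.537671, giving −½ ln(0.537671) = 0.310254.
1 − 2Q = 0.768102, giving −¼ ln(0.768102) = 0.065958.
d = 0.310254 + 0.065958 = 0.376212.
Under a molecular clock d = 2μt, so t = d/(2μ) = 0.376212 / (2 × 5.0 × 10^-8) = 3.76 million years.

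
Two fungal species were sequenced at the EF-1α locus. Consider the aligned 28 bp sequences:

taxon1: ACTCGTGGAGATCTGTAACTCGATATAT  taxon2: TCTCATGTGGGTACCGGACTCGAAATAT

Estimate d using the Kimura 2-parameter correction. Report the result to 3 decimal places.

0.564

Of 28 sites, 5 differences are transitions and 6 are transversions, so P = 5/28 ≈ 0.178571 and Q = 6/28 ≈ 0.214286.
Under the Kimura two-parameter model, d = −½ ln(1 − 2P − Q) − ¼ ln(1 − 2Q).
1 − 2P − Q = 0.428572, giving −½ ln(0.428572) = 0.423648.
1 − 2Q = 0.571428, giving −¼ ln(0.571428) = 0.139904.
d = 0.423648 + 0.139904 = 0.563552.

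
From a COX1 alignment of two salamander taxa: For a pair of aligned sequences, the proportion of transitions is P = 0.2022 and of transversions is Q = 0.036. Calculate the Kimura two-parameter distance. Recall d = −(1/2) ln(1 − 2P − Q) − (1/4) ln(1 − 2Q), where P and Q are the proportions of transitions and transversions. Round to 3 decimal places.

0.309

Under the Kimura two-parameter model, d = −½ ln(1 − 2P − Q) − ¼ ln(1 − 2Q).
1 − 2P − Q = 0.5596, giving −½ ln(0.5596) = 0.290267.
1 − 2Q = 0.928, giving −¼ ln(0.928) = 0.018681.
d = 0.290267 + 0.018681 = 0.308948.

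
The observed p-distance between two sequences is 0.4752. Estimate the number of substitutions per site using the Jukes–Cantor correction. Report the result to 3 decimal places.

d = −(3/4) ln(1 − 4p/3) = −0.75 ln(1 − 0.6336) = −0.75 ln(0.3664)
  = −0.75 × (-1.004030) = 0.753023 substitutions/site.

0.753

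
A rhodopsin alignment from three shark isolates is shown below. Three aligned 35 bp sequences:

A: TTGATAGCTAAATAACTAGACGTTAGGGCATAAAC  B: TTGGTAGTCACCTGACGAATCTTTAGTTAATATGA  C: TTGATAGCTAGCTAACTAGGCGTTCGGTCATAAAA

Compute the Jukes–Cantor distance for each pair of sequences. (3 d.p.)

d(A,B) = 0.705, d(A,C) = 0.195, d(B,C) = 0.572

A–B: 16/35 sites differ → p ≈ 0.457143, d = −0.75 ln(1 − 0.609524) = 0.705292 ≈ 0.705.
A–C: 6/35 sites differ → p ≈ 0.171429, d = −0.75 ln(1 − 0.228572) = 0.194634 ≈ 0.195.
B–C: 14/35 sites differ → p = 0.4, d = −0.75 ln(1 − 0.533333) = 0.571605 ≈ 0.572.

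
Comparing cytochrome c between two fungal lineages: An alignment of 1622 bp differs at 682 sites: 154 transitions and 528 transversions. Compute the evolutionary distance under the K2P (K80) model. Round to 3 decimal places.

0.625

P = 154/1622 ≈ 0.094945 and Q = 528/1622 ≈ 0.325524.
Under the Kimura two-parameter model, d = −½ ln(1 − 2P − Q) − ¼ ln(1 − 2Q).
1 − 2P − Q = 0.484586, giving −½ ln(0.484586) = 0.362230.
1 − 2Q = 0.348952, giving −¼ ln(0.348952) = 0.263205.
d = 0.362230 + 0.263205 = 0.625435.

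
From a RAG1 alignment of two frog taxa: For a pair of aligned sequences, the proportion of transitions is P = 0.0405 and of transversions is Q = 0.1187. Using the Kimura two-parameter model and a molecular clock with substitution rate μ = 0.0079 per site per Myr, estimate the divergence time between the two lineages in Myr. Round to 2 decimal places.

Under the Kimura two-parameter model, d = −½ ln(1 − 2P − Q) − ¼ ln(1 − 2Q).
1 − 2P − Q = 0.8003, giving −½ ln(0.8003) = 0.111384.
1 − 2Q = 0.7626, giving −¼ ln(0.7626) = 0.067755.
d = 0.111384 + 0.067755 = 0.179139.
Under a molecular clock d = 2μt, so t = d/(2μ) = 0.179139 / (2 × 0.0079) = 11.34 Myr.

11.34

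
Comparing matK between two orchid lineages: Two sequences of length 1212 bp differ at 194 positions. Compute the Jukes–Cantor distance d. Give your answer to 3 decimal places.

p = 194/1212 ≈ 0.160066.
d = −(3/4) ln(1 − 4p/3) = −0.75 ln(1 − 0.213421) = −0.75 ln(0.786579)
  = −0.75 × (-0.240062) = 0.180047 substitutions/site.

0.180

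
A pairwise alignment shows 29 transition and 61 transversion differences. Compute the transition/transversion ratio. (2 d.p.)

0.48

R = 29/61 = 0.475409… ≈ 0.48 (to 2 d.p.).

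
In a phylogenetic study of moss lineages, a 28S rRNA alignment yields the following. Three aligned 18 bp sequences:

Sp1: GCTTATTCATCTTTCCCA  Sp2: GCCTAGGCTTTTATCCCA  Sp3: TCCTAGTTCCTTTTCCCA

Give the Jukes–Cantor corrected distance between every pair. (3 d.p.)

Sp1–Sp2: 6/18 sites differ → p ≈ 0.333333, d = −0.75 ln(1 − 0.444444) = 0.440839 ≈ 0.441.
Sp1–Sp3: 7/18 sites differ → p ≈ 0.388889, d = −0.75 ln(1 − 0.518519) = 0.548166 ≈ 0.548.
Sp2–Sp3: 6/18 sites differ → p ≈ 0.333333, d = −0.75 ln(1 − 0.444444) = 0.440839 ≈ 0.441.

d(Sp1,Sp2) = 0.441, d(Sp1,Sp3) = 0.548, d(Sp2,Sp3) = 0.441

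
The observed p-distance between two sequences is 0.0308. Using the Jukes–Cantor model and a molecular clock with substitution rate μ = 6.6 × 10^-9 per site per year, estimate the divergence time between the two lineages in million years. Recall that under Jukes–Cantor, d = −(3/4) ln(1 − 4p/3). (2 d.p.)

2.38

d = −(3/4) ln(1 − 4p/3) = −0.75 ln(1 − 0.041067) = −0.75 ln(0.958933)
  = −0.75 × (-0.041934) = 0.031451 substitutions/site.
Under a molecular clock d = 2μt, so t = d/(2μ) = 0.031451 / (2 × 6.6 × 10^-9) = 2.38 million years.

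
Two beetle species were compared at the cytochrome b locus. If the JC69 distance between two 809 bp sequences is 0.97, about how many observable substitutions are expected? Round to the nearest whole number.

440

Invert JC69: p = (3/4)(1 − e^(−4d/3)) = 0.75 × (1 − e^(-1.293333)) = 0.75 × (1 − 0.274355) = 0.544234.
Expected differing sites = pL ≈ 0.544234 × 809 = 440.285306 ≈ 440.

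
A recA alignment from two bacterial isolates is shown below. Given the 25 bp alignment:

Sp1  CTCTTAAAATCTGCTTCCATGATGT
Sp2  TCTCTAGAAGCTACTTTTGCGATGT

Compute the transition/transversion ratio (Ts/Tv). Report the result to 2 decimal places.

10.00

Transitions are A↔G and C↔T; transversions are all other mismatches.
Transitions: 10. Transversions: 1.
R = 10/1 = 10.00.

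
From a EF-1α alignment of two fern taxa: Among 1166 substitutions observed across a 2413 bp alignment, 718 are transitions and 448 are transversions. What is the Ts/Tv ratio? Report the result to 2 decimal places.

1.60

R = 718/448 = 1.602678… ≈ 1.60 (to 2 d.p.).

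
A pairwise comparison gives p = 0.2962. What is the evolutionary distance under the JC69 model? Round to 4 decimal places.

d = −(3/4) ln(1 − 4p/3) = −0.75 ln(1 − 0.394933) = −0.75 ln(0.605067)
  = −0.75 × (-0.502416) = 0.376812 substitutions/site.

0.3768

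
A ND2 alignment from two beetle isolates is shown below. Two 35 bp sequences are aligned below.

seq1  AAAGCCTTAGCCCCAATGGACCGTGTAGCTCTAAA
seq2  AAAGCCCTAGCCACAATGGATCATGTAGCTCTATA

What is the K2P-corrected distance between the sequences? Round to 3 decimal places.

Of 35 sites, 3 differences are transitions and 2 are transversions, so P = 3/35 ≈ 0.085714 and Q = 2/35 ≈ 0.057143.
Under the Kimura two-parameter model, d = −½ ln(1 − 2P − Q) − ¼ ln(1 − 2Q).
1 − 2P − Q = 0.771429, giving −½ ln(0.771429) = 0.129755.
1 − 2Q = 0.885714, giving −¼ ln(0.885714) = 0.030340.
d = 0.129755 + 0.030340 = 0.160095.

0.160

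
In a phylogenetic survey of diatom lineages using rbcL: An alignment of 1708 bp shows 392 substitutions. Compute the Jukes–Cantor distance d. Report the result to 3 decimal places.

p = 392/1708 ≈ 0.229508.
d = −(3/4) ln(1 − 4p/3) = −0.75 ln(1 − 0.306011) = −0.75 ln(0.693989)
  = −0.75 × (-0.365299) = 0.273974 substitutions/site.

0.274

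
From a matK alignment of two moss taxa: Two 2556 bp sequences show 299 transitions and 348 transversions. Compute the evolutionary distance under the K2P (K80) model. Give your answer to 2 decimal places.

P = 299/2556 ≈ 0.11698 and Q = 348/2556 ≈ 0.13615.
Under the Kimura two-parameter model, d = −½ ln(1 − 2P − Q) − ¼ ln(1 − 2Q).
1 − 2P − Q = 0.62989, giving −½ ln(0.62989) = 0.231105.
1 − 2Q = 0.7277, giving −¼ ln(0.7277) = 0.079467.
d = 0.231105 + 0.079467 = 0.310572.

0.31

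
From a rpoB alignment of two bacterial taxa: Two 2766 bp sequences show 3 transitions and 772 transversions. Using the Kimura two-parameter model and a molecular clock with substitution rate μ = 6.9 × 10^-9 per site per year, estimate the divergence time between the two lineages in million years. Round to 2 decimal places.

P = 3/2766 ≈ 0.001085 and Q = 772/2766 ≈ 0.279103.
Under the Kimura two-parameter model, d = −½ ln(1 − 2P − Q) − ¼ ln(1 − 2Q).
1 − 2P − Q = 0.718727, giving −½ ln(0.718727) = 0.165137.
1 − 2Q = 0.441794, giving −¼ ln(0.441794) = 0.204228.
d = 0.165137 + 0.204228 = 0.369365.
Under a molecular clock d = 2μt, so t = d/(2μ) = 0.369365 / (2 × 6.9 × 10^-9) = 26.77 million years.

26.77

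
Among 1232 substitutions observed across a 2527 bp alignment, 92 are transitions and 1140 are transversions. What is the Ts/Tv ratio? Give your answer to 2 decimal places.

0.08

R = 92/1140 = 0.080701… ≈ 0.08 (to 2 d.p.).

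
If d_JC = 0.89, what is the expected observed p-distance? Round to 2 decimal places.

0.52

p = (3/4)(1 − e^(−4d/3)) = 0.75 × (1 − e^(-1.186667)) = 0.75 × (1 − 0.305237) = 0.521072.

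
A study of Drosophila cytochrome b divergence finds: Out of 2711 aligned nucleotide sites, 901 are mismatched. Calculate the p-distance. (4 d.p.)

p = 901/2711 = 0.332349… ≈ 0.3323 (to 4 d.p.).

0.3323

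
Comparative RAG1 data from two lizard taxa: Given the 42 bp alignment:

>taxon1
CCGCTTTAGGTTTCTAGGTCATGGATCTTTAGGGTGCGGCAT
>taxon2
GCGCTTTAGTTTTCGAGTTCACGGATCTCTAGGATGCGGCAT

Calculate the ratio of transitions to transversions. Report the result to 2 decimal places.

Transitions are A↔G and C↔T; transversions are all other mismatches.
Transitions: 3. Transversions: 4.
R = 3/4 = 0.75.

0.75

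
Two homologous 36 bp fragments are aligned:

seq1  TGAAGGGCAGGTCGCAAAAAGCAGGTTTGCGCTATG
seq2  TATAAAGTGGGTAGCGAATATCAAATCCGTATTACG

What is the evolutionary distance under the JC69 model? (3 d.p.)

The sequences differ at 18 of 36 sites, so p = 18/36 = 0.5.
d = −(3/4) ln(1 − 4p/3) = −0.75 ln(1 − 0.666667) = −0.75 ln(0.333333)
  = −0.75 × (-1.098613) = 0.823960 substitutions/site.

0.824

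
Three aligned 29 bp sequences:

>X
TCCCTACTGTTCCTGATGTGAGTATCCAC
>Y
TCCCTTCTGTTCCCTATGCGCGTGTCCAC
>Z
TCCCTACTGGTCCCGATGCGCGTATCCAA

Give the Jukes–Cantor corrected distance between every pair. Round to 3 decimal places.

d(X,Y) = 0.242, d(X,Z) = 0.196, d(Y,Z) = 0.196

X–Y: 6/29 sites differ → p ≈ 0.206897, d = −0.75 ln(1 − 0.275863) = 0.242081 ≈ 0.242.
X–Z: 5/29 sites differ → p ≈ 0.172414, d = −0.75 ln(1 − 0.229885) = 0.195912 ≈ 0.196.
Y–Z: 5/29 sites differ → p ≈ 0.172414, d = −0.75 ln(1 − 0.229885) = 0.195912 ≈ 0.196.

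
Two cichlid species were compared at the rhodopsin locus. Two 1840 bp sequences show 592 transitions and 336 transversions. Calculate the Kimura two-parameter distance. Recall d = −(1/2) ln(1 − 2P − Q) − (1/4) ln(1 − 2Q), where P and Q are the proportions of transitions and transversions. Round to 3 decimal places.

P = 592/1840 ≈ 0.321739 and Q = 336/1840 ≈ 0.182609.
Under the Kimura two-parameter model, d = −½ ln(1 − 2P − Q) − ¼ ln(1 − 2Q).
1 − 2P − Q = 0.173913, giving −½ ln(0.173913) = 0.874600.
1 − 2Q = 0.634782, giving −¼ ln(0.634782) = 0.113618.
d = 0.874600 + 0.113618 = 0.988218.

0.988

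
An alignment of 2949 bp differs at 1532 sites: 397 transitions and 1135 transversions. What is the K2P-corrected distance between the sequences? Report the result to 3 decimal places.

0.898

P = 397/2949 ≈ 0.134622 and Q = 1135/2949 ≈ 0.384876.
Under the Kimura two-parameter model, d = −½ ln(1 − 2P − Q) − ¼ ln(1 − 2Q).
1 − 2P − Q = 0.34588, giving −½ ln(0.34588) = 0.530832.
1 − 2Q = 0.230248, giving −¼ ln(0.230248) = 0.367150.
d = 0.530832 + 0.367150 = 0.897982.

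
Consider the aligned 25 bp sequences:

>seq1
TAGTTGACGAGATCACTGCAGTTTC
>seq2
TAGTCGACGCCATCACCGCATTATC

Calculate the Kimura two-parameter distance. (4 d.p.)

Of 25 sites, 2 differences are transitions and 4 are transversions, so P = 2/25 = 0.08 and Q = 4/25 = 0.16.
Under the Kimura two-parameter model, d = −½ ln(1 − 2P − Q) − ¼ ln(1 − 2Q).
1 − 2P − Q = 0.68, giving −½ ln(0.68) = 0.192831.
1 − 2Q = 0.68, giving −¼ ln(0.68) = 0.096416.
d = 0.192831 + 0.096416 = 0.289247.

0.2892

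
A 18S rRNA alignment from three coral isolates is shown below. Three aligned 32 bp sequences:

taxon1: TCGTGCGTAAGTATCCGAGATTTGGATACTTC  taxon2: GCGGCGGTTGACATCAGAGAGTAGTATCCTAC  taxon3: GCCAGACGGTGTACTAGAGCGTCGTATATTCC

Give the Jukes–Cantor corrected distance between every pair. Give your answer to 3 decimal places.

d(taxon1,taxon2) = 0.657, d(taxon1,taxon3) = 0.924, d(taxon2,taxon3) = 0.924

taxon1–taxon2: 14/32 sites differ → p = 0.4375, d = −0.75 ln(1 − 0.583333) = 0.656601 ≈ 0.657.
taxon1–taxon3: 17/32 sites differ → p = 0.53125, d = −0.75 ln(1 − 0.708333) = 0.924107 ≈ 0.924.
taxon2–taxon3: 17/32 sites differ → p = 0.53125, d = −0.75 ln(1 − 0.708333) = 0.924107 ≈ 0.924.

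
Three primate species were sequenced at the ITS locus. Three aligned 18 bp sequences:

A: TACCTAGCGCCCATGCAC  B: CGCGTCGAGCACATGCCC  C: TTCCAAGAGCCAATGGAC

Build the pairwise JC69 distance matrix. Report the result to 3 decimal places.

d(A,B) = 0.548, d(A,C) = 0.347, d(B,C) = 0.824

A–B: 7/18 sites differ → p ≈ 0.388889, d = −0.75 ln(1 − 0.518519) = 0.548166 ≈ 0.548.
A–C: 5/18 sites differ → p ≈ 0.277778, d = −0.75 ln(1 − 0.370371) = 0.346968 ≈ 0.347.
B–C: 9/18 sites differ → p = 0.5, d = −0.75 ln(1 − 0.666667) = 0.823960 ≈ 0.824.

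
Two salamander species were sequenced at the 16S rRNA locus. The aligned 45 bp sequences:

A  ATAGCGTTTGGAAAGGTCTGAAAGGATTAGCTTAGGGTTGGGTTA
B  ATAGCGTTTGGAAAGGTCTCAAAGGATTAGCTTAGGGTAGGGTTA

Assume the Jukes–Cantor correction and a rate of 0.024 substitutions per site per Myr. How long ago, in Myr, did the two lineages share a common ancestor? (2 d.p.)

0.95

The sequences differ at 2 of 45 sites (20, 39), so p = 2/45 ≈ 0.044444.
d = −(3/4) ln(1 − 4p/3) = −0.75 ln(1 − 0.059259) = −0.75 ln(0.940741)
  = −0.75 × (-0.061087) = 0.045815 substitutions/site.
Under a molecular clock d = 2μt, so t = d/(2μ) = 0.045815 / (2 × 0.024) = 0.95 Myr.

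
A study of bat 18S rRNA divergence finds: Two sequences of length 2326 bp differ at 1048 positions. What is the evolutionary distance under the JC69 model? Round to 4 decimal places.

p = 1048/2326 ≈ 0.450559.
d = −(3/4) ln(1 − 4p/3) = −0.75 ln(1 − 0.600745) = −0.75 ln(0.399255)
  = −0.75 × (-0.918155) = 0.688616 substitutions/site.

0.6886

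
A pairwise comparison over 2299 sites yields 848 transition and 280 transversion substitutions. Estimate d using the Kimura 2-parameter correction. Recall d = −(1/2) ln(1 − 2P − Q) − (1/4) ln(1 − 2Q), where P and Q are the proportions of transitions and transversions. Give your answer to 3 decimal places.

1.051

P = 848/2299 ≈ 0.368856 and Q = 280/2299 ≈ 0.121792.
Under the Kimura two-parameter model, d = −½ ln(1 − 2P − Q) − ¼ ln(1 − 2Q).
1 − 2P − Q = 0.140496, giving −½ ln(0.140496) = 0.981288.
1 − 2Q = 0.756416, giving −¼ ln(0.756416) = 0.069791.
d = 0.981288 + 0.069791 = 1.051079.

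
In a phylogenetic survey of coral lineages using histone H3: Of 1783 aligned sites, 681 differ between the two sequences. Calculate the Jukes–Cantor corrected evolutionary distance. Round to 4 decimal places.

p = 681/1783 ≈ 0.381941.
d = −(3/4) ln(1 − 4p/3) = −0.75 ln(1 − 0.509255) = −0.75 ln(0.490745)
  = −0.75 × (-0.711831) = 0.533873 substitutions/site.

0.5339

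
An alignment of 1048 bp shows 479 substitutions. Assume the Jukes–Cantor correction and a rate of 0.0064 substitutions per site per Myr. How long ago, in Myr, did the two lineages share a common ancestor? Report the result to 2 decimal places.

p = 479/1048 ≈ 0.457061.
d = −(3/4) ln(1 − 4p/3) = −0.75 ln(1 − 0.609415) = −0.75 ln(0.390585)
  = −0.75 × (-0.940110) = 0.705083 substitutions/site.
Under a molecular clock d = 2μt, so t = d/(2μ) = 0.705083 / (2 × 0.0064) = 55.08 Myr.

55.08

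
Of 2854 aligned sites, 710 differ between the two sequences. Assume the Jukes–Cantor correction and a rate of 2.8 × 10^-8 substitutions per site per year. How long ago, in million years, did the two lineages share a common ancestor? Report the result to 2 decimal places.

p = 710/2854 ≈ 0.248774.
d = −(3/4) ln(1 − 4p/3) = −0.75 ln(1 − 0.331699) = −0.75 ln(0.668301)
  = −0.75 × (-0.403017) = 0.302263 substitutions/site.
Under a molecular clock d = 2μt, so t = d/(2μ) = 0.302263 / (2 × 2.8 × 10^-8) = 5.40 million years.

5.40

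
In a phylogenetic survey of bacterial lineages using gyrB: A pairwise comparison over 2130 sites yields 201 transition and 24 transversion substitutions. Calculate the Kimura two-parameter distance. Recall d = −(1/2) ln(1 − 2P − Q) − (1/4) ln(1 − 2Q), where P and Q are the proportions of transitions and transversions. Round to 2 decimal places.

P = 201/2130 ≈ 0.094366 and Q = 24/2130 ≈ 0.011268.
Under the Kimura two-parameter model, d = −½ ln(1 − 2P − Q) − ¼ ln(1 − 2Q).
1 − 2P − Q = 0.8, giving −½ ln(0.8) = 0.111572.
1 − 2Q = 0.977464, giving −¼ ln(0.977464) = 0.005698.
d = 0.111572 + 0.005698 = 0.117270.

0.12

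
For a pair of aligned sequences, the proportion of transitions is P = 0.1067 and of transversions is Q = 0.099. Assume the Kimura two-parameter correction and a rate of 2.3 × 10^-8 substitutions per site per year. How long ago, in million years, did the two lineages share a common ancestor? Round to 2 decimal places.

Under the Kimura two-parameter model, d = −½ ln(1 − 2P − Q) − ¼ ln(1 − 2Q).
1 − 2P − Q = 0.6876, giving −½ ln(0.6876) = 0.187274.
1 − 2Q = 0.802, giving −¼ ln(0.802) = 0.055162.
d = 0.187274 + 0.055162 = 0.242436.
Under a molecular clock d = 2μt, so t = d/(2μ) = 0.242436 / (2 × 2.3 × 10^-8) = 5.27 million years.

5.27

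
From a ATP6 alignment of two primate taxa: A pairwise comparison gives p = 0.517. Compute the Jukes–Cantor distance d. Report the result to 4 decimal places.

d = −(3/4) ln(1 − 4p/3) = −0.75 ln(1 − 0.689333) = −0.75 ln(0.310667)
  = −0.75 × (-1.169034) = 0.876776 substitutions/site.

0.8768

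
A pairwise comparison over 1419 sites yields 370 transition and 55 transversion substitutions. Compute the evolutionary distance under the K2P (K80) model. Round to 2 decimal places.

P = 370/1419 ≈ 0.260747 and Q = 55/1419 ≈ 0.03876.
Under the Kimura two-parameter model, d = −½ ln(1 − 2P − Q) − ¼ ln(1 − 2Q).
1 − 2P − Q = 0.439746, giving −½ ln(0.439746) = 0.410779.
1 − 2Q = 0.92248, giving −¼ ln(0.92248) = 0.020172.
d = 0.410779 + 0.020172 = 0.430951.

0.43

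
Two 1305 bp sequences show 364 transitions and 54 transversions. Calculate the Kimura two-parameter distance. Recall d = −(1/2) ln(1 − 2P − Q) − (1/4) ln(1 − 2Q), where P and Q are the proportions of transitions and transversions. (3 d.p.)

0.479

P = 364/1305 ≈ 0.278927 and Q = 54/1305 ≈ 0.041379.
Under the Kimura two-parameter model, d = −½ ln(1 − 2P − Q) − ¼ ln(1 − 2Q).
1 − 2P − Q = 0.400767, giving −½ ln(0.400767) = 0.457188.
1 − 2Q = 0.917242, giving −¼ ln(0.917242) = 0.021596.
d = 0.457188 + 0.021596 = 0.478784.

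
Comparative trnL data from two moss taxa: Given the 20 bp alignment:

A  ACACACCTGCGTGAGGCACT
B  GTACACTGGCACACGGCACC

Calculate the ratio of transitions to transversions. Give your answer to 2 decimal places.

3.50

Transitions are A↔G and C↔T; transversions are all other mismatches.
Transitions: 7. Transversions: 2.
R = 7/2 = 3.50.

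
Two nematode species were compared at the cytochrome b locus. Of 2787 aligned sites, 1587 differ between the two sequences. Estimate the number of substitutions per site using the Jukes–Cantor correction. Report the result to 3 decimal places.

p = 1587/2787 ≈ 0.569429.
d = −(3/4) ln(1 − 4p/3) = −0.75 ln(1 − 0.759239) = −0.75 ln(0.240761)
  = −0.75 × (-1.423951) = 1.067963 substitutions/site.

1.068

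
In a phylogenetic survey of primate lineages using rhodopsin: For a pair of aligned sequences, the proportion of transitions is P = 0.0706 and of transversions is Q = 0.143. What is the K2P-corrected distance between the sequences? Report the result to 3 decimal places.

0.251

Under the Kimura two-parameter model, d = −½ ln(1 − 2P − Q) − ¼ ln(1 − 2Q).
1 − 2P − Q = 0.7158, giving −½ ln(0.7158) = 0.167177.
1 − 2Q = 0.714, giving −¼ ln(0.714) = 0.084218.
d = 0.167177 + 0.084218 = 0.251395.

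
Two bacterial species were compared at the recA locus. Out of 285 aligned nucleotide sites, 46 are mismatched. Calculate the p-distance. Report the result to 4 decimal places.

p = 46/285 = 0.161403… ≈ 0.1614 (to 4 d.p.).

0.1614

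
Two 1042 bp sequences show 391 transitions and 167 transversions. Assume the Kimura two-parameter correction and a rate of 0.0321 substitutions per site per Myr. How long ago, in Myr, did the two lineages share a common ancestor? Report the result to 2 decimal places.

20.32

P = 391/1042 ≈ 0.37524 and Q = 167/1042 ≈ 0.160269.
Under the Kimura two-parameter model, d = −½ ln(1 − 2P − Q) − ¼ ln(1 − 2Q).
1 − 2P − Q = 0.089251, giving −½ ln(0.089251) = 1.208151.
1 − 2Q = 0.679462, giving −¼ ln(0.679462) = 0.096613.
d = 1.208151 + 0.096613 = 1.304764.
Under a molecular clock d = 2μt, so t = d/(2μ) = 1.304764 / (2 × 0.0321) = 20.32 Myr.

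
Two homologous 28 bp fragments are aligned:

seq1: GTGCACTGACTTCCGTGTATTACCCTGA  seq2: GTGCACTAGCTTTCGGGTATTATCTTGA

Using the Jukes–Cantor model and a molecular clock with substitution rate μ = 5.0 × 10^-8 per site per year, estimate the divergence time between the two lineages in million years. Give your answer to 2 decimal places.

The sequences differ at 6 of 28 sites (8, 9, 13, 16, 23, 25), so p = 6/28 ≈ 0.214286.
d = −(3/4) ln(1 − 4p/3) = −0.75 ln(1 − 0.285715) = −0.75 ln(0.714285)
  = −0.75 × (-0.336473) = 0.252355 substitutions/site.
Under a molecular clock d = 2μt, so t = d/(2μ) = 0.252355 / (2 × 5.0 × 10^-8) = 2.52 million years.

2.52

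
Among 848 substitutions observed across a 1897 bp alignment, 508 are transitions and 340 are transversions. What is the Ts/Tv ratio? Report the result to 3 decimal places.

R = 508/340 = 1.494117… ≈ 1.494 (to 3 d.p.).

1.494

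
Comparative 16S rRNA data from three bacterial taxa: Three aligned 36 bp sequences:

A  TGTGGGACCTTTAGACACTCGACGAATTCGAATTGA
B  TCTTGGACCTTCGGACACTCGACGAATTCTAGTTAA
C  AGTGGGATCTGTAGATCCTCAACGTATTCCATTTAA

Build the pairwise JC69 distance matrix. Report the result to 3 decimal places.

d(A,B) = 0.225, d(A,C) = 0.347, d(B,C) = 0.493

A–B: 7/36 sites differ → p ≈ 0.194444, d = −0.75 ln(1 − 0.259259) = 0.225078 ≈ 0.225.
A–C: 10/36 sites differ → p ≈ 0.277778, d = −0.75 ln(1 − 0.370371) = 0.346968 ≈ 0.347.
B–C: 13/36 sites differ → p ≈ 0.361111, d = −0.75 ln(1 − 0.481481) = 0.492584 ≈ 0.493.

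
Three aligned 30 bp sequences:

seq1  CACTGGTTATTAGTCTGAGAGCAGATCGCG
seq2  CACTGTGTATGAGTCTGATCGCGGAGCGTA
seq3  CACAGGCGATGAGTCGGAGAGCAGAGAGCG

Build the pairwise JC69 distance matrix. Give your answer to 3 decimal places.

seq1–seq2: 9/30 sites differ → p = 0.3, d = −0.75 ln(1 − 0.4) = 0.383119 ≈ 0.383.
seq1–seq3: 7/30 sites differ → p ≈ 0.233333, d = −0.75 ln(1 − 0.311111) = 0.279506 ≈ 0.280.
seq2–seq3: 11/30 sites differ → p ≈ 0.366667, d = −0.75 ln(1 − 0.488889) = 0.503376 ≈ 0.503.

d(seq1,seq2) = 0.383, d(seq1,seq3) = 0.280, d(seq2,seq3) = 0.503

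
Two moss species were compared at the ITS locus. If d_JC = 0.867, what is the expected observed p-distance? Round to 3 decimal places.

p = (3/4)(1 − e^(−4d/3)) = 0.75 × (1 − e^(-1.156)) = 0.75 × (1 − 0.314743) = 0.513943.

0.514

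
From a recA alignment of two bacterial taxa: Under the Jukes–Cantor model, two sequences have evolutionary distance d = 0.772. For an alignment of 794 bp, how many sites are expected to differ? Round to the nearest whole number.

Invert JC69: p = (3/4)(1 − e^(−4d/3)) = 0.75 × (1 − e^(-1.029333)) = 0.75 × (1 − 0.357245) = 0.482066.
Expected differing sites = pL ≈ 0.482066 × 794 = 382.760404 ≈ 383.

383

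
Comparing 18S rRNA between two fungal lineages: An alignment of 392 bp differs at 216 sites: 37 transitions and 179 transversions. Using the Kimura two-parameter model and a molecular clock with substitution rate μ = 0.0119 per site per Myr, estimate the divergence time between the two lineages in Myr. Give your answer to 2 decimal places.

47.46

P = 37/392 ≈ 0.094388 and Q = 179/392 ≈ 0.456633.
Under the Kimura two-parameter model, d = −½ ln(1 − 2P − Q) − ¼ ln(1 − 2Q).
1 − 2P − Q = 0.354591, giving −½ ln(0.354591) = 0.518395.
1 − 2Q = 0.086734, giving −¼ ln(0.086734) = 0.611227.
d = 0.518395 + 0.611227 = 1.129622.
Under a molecular clock d = 2μt, so t = d/(2μ) = 1.129622 / (2 × 0.0119) = 47.46 Myr.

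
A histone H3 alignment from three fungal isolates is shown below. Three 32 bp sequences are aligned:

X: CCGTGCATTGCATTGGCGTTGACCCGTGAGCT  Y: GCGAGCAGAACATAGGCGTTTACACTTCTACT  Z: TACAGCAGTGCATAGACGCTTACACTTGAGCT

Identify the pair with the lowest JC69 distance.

X–Y: 12/32 differ, p = 0.375, d = 0.520.
X–Z: 11/32 differ, p = 0.344, d = 0.460.
Y–Z: 10/32 differ, p = 0.313, d = 0.404.
The smallest distance is between Y and Z.

Y and Z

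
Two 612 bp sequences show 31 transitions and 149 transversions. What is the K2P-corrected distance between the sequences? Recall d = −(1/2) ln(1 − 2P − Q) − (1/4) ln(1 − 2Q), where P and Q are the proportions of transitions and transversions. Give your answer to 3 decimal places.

P = 31/612 ≈ 0.050654 and Q = 149/612 ≈ 0.243464.
Under the Kimura two-parameter model, d = −½ ln(1 − 2P − Q) − ¼ ln(1 − 2Q).
1 − 2P − Q = 0.655228, giving −½ ln(0.655228) = 0.211386.
1 − 2Q = 0.513072, giving −¼ ln(0.513072) = 0.166835.
d = 0.211386 + 0.166835 = 0.378221.

0.378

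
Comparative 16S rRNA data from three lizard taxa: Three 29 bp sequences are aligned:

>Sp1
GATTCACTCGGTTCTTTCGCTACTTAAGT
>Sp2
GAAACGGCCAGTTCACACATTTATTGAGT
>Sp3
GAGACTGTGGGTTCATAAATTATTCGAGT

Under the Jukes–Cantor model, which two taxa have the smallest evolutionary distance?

Sp1–Sp2: 14/29 differ, p = 0.483, d = 0.774.
Sp1–Sp3: 13/29 differ, p = 0.448, d = 0.683.
Sp2–Sp3: 10/29 differ, p = 0.345, d = 0.462.
The smallest distance is between Sp2 and Sp3.

Sp2 and Sp3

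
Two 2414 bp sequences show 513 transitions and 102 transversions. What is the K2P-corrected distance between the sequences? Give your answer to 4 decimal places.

0.3369

P = 513/2414 ≈ 0.21251 and Q = 102/2414 ≈ 0.042254.
Under the Kimura two-parameter model, d = −½ ln(1 − 2P − Q) − ¼ ln(1 − 2Q).
1 − 2P − Q = 0.532726, giving −½ ln(0.532726) = 0.314874.
1 − 2Q = 0.915492, giving −¼ ln(0.915492) = 0.022073.
d = 0.314874 + 0.022073 = 0.336947.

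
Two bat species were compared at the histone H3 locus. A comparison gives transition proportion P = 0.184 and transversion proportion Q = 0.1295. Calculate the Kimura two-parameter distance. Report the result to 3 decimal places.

Under the Kimura two-parameter model, d = −½ ln(1 − 2P − Q) − ¼ ln(1 − 2Q).
1 − 2P − Q = 0.5025, giving −½ ln(0.5025) = 0.344080.
1 − 2Q = 0.741, giving −¼ ln(0.741) = 0.074939.
d = 0.344080 + 0.074939 = 0.419019.

0.419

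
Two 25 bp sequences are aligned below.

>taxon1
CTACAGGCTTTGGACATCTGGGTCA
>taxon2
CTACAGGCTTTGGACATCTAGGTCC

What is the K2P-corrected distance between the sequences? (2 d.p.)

0.08

Of 25 sites, 1 differences are transitions and 1 are transversions, so P = 1/25 = 0.04 and Q = 1/25 = 0.04.
Under the Kimura two-parameter model, d = −½ ln(1 − 2P − Q) − ¼ ln(1 − 2Q).
1 − 2P − Q = 0.88, giving −½ ln(0.88) = 0.063917.
1 − 2Q = 0.92, giving −¼ ln(0.92) = 0.020845.
d = 0.063917 + 0.020845 = 0.084762.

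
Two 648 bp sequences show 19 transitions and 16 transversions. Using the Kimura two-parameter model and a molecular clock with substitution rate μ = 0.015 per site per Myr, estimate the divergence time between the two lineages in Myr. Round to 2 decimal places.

P = 19/648 ≈ 0.029321 and Q = 16/648 ≈ 0.024691.
Under the Kimura two-parameter model, d = −½ ln(1 − 2P − Q) − ¼ ln(1 − 2Q).
1 − 2P − Q = 0.916667, giving −½ ln(0.916667) = 0.043506.
1 − 2Q = 0.950618, giving −¼ ln(0.950618) = 0.012661.
d = 0.043506 + 0.012661 = 0.056167.
Under a molecular clock d = 2μt, so t = d/(2μ) = 0.056167 / (2 × 0.015) = 1.87 Myr.

1.87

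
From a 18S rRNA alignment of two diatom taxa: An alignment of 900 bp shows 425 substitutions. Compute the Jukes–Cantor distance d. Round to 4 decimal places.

p = 425/900 ≈ 0.472222.
d = −(3/4) ln(1 − 4p/3) = −0.75 ln(1 − 0.629629) = −0.75 ln(0.370371)
  = −0.75 × (-0.993250) = 0.744938 substitutions/site.

0.7449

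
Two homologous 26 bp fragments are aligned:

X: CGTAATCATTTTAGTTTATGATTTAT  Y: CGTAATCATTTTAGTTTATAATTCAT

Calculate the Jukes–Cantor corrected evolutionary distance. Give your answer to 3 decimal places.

0.081

The sequences differ at 2 of 26 sites (20, 24), so p = 2/26 ≈ 0.076923.
d = −(3/4) ln(1 − 4p/3) = −0.75 ln(1 − 0.102564) = −0.75 ln(0.897436)
  = −0.75 × (-0.108213) = 0.081160 substitutions/site.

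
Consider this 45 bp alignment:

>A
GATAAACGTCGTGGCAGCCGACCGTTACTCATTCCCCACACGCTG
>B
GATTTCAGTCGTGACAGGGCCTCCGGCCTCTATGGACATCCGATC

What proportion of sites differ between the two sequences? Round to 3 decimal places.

The sequences differ at 23 of 45 positions.
p = 23/45 = 0.511111… ≈ 0.511 (to 3 d.p.).

0.511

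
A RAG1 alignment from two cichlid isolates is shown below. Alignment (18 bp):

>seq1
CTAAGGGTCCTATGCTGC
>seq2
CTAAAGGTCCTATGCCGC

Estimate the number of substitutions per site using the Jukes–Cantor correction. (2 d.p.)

The sequences differ at 2 of 18 sites (5, 16), so p = 2/18 ≈ 0.111111.
d = −(3/4) ln(1 − 4p/3) = −0.75 ln(1 − 0.148148) = −0.75 ln(0.851852)
  = −0.75 × (-0.160342) = 0.120257 substitutions/site.

0.12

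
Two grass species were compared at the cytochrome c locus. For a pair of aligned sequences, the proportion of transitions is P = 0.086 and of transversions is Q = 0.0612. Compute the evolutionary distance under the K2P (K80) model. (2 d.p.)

Under the Kimura two-parameter model, d = −½ ln(1 − 2P − Q) − ¼ ln(1 − 2Q).
1 − 2P − Q = 0.7668, giving −½ ln(0.7668) = 0.132765.
1 − 2Q = 0.8776, giving −¼ ln(0.8776) = 0.032641.
d = 0.132765 + 0.032641 = 0.165406.

0.17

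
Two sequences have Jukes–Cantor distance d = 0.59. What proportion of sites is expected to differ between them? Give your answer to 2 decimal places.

p = (3/4)(1 − e^(−4d/3)) = 0.75 × (1 − e^(-0.786667)) = 0.75 × (1 − 0.455360) = 0.408480.

0.41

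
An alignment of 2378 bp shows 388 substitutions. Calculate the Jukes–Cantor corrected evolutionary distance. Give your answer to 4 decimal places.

0.1840

p = 388/2378 ≈ 0.163162.
d = −(3/4) ln(1 − 4p/3) = −0.75 ln(1 − 0.217549) = −0.75 ln(0.782451)
  = −0.75 × (-0.245324) = 0.183993 substitutions/site.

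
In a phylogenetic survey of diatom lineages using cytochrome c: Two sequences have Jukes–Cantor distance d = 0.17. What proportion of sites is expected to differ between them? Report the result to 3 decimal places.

p = (3/4)(1 − e^(−4d/3)) = 0.75 × (1 − e^(-0.226667)) = 0.75 × (1 − 0.797186) = 0.152111.

0.152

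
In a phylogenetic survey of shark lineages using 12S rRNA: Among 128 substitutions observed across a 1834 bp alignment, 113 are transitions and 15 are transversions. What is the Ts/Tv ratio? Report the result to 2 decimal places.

R = 113/15 = 7.533333… ≈ 7.53 (to 2 d.p.).

7.53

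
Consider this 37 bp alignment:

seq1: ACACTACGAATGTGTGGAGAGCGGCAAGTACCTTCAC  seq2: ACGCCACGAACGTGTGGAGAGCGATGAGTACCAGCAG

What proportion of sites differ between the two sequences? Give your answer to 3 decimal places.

The sequences differ at 9 of 37 positions (sites 3, 5, 11, 24, 25, 26, 33, 34, 37).
p = 9/37 = 0.243243… ≈ 0.243 (to 3 d.p.).

0.243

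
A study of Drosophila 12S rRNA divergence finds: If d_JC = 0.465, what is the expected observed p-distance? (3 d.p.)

p = (3/4)(1 − e^(−4d/3)) = 0.75 × (1 − e^(-0.62)) = 0.75 × (1 − 0.537944) = 0.346542.

0.347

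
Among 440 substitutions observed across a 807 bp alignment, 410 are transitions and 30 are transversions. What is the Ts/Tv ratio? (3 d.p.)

R = 410/30 = 13.666666… ≈ 13.667 (to 3 d.p.).

13.667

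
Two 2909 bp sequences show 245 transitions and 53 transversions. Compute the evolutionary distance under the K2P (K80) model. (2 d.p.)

0.11

P = 245/2909 ≈ 0.084221 and Q = 53/2909 ≈ 0.018219.
Under the Kimura two-parameter model, d = −½ ln(1 − 2P − Q) − ¼ ln(1 − 2Q).
1 − 2P − Q = 0.813339, giving −½ ln(0.813339) = 0.103304.
1 − 2Q = 0.963562, giving −¼ ln(0.963562) = 0.009280.
d = 0.103304 + 0.009280 = 0.112584.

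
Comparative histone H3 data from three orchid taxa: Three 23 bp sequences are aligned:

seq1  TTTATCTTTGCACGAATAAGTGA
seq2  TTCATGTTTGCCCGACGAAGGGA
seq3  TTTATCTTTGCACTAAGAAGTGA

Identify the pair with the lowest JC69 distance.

seq1–seq2: 6/23 differ, p = 0.261, d = 0.321.
seq1–seq3: 2/23 differ, p = 0.087, d = 0.092.
seq2–seq3: 6/23 differ, p = 0.261, d = 0.321.
The smallest distance is between seq1 and seq3.

seq1 and seq3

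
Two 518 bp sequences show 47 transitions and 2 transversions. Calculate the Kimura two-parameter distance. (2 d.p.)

0.10

P = 47/518 ≈ 0.090734 and Q = 2/518 ≈ 0.003861.
Under the Kimura two-parameter model, d = −½ ln(1 − 2P − Q) − ¼ ln(1 − 2Q).
1 − 2P − Q = 0.814671, giving −½ ln(0.814671) = 0.102485.
1 − 2Q = 0.992278, giving −¼ ln(0.992278) = 0.001938.
d = 0.102485 + 0.001938 = 0.104423.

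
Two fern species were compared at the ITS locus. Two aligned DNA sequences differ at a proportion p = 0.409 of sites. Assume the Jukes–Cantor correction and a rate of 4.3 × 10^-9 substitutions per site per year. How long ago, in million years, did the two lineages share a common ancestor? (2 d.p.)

d = −(3/4) ln(1 − 4p/3) = −0.75 ln(1 − 0.545333) = −0.75 ln(0.454667)
  = −0.75 × (-0.788190) = 0.591143 substitutions/site.
Under a molecular clock d = 2μt, so t = d/(2μ) = 0.591143 / (2 × 4.3 × 10^-9) = 68.74 million years.

68.74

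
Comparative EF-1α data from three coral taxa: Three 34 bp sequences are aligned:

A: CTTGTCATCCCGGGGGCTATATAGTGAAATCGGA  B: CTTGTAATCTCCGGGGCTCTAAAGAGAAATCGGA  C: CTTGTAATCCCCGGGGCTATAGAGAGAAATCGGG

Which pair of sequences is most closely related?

B and C

A–B: 6/34 differ, p = 0.176, d = 0.201.
A–C: 5/34 differ, p = 0.147, d = 0.164.
B–C: 4/34 differ, p = 0.118, d = 0.128.
The smallest distance is between B and C.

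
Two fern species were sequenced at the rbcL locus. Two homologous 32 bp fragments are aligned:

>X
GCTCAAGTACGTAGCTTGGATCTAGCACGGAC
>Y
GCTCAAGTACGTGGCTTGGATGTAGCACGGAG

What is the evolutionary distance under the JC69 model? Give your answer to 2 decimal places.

The sequences differ at 3 of 32 sites (13, 22, 32), so p = 3/32 = 0.09375.
d = −(3/4) ln(1 − 4p/3) = −0.75 ln(1 − 0.125) = −0.75 ln(0.875)
  = −0.75 × (-0.133531) = 0.100148 substitutions/site.

0.10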